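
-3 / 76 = -0.04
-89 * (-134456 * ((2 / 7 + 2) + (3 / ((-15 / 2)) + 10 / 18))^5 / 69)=191474830015052488 / 12732440625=15038344.62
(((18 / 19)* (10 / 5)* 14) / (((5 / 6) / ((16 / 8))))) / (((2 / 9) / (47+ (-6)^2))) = 2258928 / 95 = 23778.19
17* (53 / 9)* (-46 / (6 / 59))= -1222657 / 27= -45283.59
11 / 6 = 1.83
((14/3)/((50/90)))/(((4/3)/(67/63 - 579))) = -3641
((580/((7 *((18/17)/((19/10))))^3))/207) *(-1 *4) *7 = -977249743/739424700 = -1.32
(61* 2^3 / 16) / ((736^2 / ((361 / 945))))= 22021 / 1023805440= 0.00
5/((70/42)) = 3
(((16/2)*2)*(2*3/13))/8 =12/13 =0.92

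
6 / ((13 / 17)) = 102 / 13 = 7.85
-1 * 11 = -11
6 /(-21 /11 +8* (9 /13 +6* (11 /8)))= 286 /3319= 0.09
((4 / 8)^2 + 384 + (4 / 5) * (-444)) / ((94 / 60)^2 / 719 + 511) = 18798255 / 330670309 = 0.06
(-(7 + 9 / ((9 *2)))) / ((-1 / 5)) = 75 / 2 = 37.50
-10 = -10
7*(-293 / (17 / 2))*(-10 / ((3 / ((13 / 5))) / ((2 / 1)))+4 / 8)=207151 / 51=4061.78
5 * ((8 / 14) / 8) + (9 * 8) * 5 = 360.36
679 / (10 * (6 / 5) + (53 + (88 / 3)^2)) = 6111 / 8329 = 0.73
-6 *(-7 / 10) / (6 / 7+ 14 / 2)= 147 / 275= 0.53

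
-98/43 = -2.28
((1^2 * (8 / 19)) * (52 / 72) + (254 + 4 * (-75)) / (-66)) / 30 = 1883 / 56430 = 0.03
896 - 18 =878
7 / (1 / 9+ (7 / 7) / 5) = 45 / 2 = 22.50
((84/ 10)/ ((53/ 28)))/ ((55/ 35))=8232/ 2915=2.82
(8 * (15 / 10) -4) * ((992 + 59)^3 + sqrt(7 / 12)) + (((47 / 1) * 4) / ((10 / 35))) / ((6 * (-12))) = 4 * sqrt(21) / 3 + 334349467159 / 36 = 9287485204.97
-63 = -63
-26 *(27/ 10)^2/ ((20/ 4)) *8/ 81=-3.74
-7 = -7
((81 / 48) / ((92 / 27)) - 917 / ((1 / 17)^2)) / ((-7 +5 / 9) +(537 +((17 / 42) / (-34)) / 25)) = -614404991025 / 1230038896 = -499.50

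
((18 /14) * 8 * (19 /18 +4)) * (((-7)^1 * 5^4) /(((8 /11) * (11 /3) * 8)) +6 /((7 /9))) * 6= -3448341 /56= -61577.52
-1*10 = -10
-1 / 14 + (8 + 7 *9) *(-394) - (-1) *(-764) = -402333 / 14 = -28738.07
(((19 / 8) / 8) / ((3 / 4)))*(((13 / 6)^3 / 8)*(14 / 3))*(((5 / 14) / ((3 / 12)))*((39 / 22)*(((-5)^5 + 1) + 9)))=-8451913925 / 456192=-18527.10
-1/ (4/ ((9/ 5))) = -9/ 20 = -0.45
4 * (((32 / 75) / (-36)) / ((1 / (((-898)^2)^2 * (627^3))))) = -189974007089572930048 / 25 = -7598960283582917201.92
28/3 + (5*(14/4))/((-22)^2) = 9.37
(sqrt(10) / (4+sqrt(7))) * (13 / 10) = -13 * sqrt(70) / 90+26 * sqrt(10) / 45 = 0.62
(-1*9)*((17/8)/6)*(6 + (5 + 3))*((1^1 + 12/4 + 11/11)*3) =-5355/8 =-669.38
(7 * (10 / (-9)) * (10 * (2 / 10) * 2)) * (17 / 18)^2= -20230 / 729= -27.75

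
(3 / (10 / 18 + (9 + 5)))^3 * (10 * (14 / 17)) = 2755620 / 38217547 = 0.07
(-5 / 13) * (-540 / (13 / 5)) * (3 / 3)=79.88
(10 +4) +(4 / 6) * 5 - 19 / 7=307 / 21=14.62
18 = 18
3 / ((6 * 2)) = 1 / 4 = 0.25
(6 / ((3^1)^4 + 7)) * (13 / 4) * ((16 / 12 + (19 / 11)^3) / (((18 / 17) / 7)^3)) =567414942367 / 1366180992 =415.33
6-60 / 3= -14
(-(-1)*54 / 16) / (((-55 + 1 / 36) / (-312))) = 37908 / 1979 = 19.16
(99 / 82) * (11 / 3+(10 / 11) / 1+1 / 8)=3723 / 656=5.68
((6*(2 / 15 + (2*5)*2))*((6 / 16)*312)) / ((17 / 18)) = 14964.99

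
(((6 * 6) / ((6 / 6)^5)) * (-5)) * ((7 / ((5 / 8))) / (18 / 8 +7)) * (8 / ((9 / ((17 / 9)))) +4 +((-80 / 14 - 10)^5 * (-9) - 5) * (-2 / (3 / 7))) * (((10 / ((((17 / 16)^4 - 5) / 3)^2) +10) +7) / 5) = 41198072772.36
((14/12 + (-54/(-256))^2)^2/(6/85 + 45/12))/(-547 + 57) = -60246979337/76887833444352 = -0.00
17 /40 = 0.42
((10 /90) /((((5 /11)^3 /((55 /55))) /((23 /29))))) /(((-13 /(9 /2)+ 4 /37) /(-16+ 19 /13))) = 214076709 /43637750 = 4.91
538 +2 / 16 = 4305 / 8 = 538.12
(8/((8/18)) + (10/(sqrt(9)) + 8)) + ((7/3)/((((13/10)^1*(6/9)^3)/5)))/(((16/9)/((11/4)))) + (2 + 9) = 870463/9984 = 87.19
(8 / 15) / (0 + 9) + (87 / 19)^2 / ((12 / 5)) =1714577 / 194940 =8.80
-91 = -91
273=273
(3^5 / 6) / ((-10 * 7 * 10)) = -0.06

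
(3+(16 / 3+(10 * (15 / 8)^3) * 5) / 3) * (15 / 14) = 1320665 / 10752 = 122.83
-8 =-8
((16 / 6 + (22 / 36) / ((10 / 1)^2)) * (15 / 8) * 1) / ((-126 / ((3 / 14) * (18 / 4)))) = -4811 / 125440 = -0.04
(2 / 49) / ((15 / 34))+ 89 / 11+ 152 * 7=8668603 / 8085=1072.18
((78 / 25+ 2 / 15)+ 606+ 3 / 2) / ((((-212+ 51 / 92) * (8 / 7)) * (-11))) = 2107099 / 9170700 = 0.23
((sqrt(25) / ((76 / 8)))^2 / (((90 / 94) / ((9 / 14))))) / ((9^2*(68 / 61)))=14335 / 6959358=0.00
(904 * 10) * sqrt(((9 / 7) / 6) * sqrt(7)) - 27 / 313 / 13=-27 / 4069+4520 * sqrt(6) * 7^(3 / 4) / 7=6806.74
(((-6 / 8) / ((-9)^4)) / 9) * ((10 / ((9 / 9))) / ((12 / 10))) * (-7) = 175 / 236196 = 0.00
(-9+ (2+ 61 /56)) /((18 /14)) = -331 /72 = -4.60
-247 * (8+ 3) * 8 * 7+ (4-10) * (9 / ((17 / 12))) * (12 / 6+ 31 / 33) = -28473376 / 187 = -152264.04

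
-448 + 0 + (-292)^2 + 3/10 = 848163/10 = 84816.30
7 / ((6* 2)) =7 / 12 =0.58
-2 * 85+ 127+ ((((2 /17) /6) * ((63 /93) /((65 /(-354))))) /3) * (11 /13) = -19157631 /445315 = -43.02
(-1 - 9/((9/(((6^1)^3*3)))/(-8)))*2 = 10366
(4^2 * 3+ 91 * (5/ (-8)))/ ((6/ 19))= -1349/ 48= -28.10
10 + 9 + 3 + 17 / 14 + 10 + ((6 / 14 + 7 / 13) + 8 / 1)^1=7677 / 182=42.18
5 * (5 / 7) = 25 / 7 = 3.57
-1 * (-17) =17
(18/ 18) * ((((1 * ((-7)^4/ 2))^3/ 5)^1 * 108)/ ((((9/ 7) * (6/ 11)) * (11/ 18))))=872001093663/ 10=87200109366.30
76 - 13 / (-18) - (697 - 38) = -10481 / 18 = -582.28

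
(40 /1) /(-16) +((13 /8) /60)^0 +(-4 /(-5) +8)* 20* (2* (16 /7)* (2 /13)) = 22255 /182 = 122.28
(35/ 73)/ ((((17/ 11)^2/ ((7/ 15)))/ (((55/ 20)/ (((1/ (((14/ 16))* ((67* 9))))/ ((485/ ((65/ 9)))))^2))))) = 295197090359252697/ 912740608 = 323418381.71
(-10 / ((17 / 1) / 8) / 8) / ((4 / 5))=-25 / 34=-0.74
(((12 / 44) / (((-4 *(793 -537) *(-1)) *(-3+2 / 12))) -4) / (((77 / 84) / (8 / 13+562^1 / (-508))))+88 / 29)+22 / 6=668895854321 / 75638095104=8.84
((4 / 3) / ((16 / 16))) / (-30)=-2 / 45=-0.04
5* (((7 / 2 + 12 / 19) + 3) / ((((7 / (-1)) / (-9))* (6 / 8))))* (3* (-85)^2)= 176217750 / 133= 1324945.49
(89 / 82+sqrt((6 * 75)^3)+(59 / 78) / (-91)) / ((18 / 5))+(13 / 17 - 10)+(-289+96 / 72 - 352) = -28879527791 / 44525754+1875 * sqrt(2) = 2003.05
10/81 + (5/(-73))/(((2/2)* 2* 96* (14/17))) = 651785/5298048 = 0.12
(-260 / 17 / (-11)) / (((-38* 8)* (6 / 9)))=-195 / 28424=-0.01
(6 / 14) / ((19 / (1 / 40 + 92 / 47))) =11181 / 250040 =0.04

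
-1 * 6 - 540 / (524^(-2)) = -148271046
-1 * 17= -17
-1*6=-6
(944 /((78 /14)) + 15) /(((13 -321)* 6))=-7193 /72072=-0.10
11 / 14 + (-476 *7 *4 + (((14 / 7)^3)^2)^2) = -129237 / 14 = -9231.21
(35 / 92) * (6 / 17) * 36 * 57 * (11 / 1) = 1185030 / 391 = 3030.77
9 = 9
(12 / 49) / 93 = 4 / 1519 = 0.00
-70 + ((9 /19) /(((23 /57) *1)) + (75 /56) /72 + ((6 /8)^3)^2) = -135774421 /1978368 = -68.63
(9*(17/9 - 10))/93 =-73/93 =-0.78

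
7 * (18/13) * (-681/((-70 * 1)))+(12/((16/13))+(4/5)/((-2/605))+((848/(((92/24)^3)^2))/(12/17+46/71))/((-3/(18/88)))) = -47724721056258527/345903618955180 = -137.97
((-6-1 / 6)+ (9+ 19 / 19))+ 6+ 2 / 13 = 779 / 78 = 9.99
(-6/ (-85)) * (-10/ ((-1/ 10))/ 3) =40/ 17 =2.35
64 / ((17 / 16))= 1024 / 17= 60.24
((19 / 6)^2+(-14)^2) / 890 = 7417 / 32040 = 0.23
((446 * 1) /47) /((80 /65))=2899 /376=7.71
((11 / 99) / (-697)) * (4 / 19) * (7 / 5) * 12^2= -448 / 66215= -0.01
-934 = -934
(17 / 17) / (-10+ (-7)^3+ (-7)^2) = -1 / 304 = -0.00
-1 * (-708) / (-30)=-118 / 5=-23.60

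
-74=-74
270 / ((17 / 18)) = 4860 / 17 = 285.88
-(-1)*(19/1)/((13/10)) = 190/13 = 14.62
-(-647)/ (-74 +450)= 647/ 376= 1.72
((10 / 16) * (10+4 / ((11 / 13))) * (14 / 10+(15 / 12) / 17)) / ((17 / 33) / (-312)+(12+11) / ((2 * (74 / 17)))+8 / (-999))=527025447 / 102280942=5.15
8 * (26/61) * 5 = 17.05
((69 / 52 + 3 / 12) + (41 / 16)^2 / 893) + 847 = 2521911005 / 2971904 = 848.58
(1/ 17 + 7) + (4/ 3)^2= 1352/ 153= 8.84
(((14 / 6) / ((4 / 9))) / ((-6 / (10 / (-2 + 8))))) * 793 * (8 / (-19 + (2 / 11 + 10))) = 1049.16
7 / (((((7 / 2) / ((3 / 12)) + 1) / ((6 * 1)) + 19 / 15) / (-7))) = -1470 / 113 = -13.01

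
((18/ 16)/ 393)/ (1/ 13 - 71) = -39/ 966256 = -0.00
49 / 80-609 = -48671 / 80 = -608.39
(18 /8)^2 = 81 /16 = 5.06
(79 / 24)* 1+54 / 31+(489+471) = 717985 / 744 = 965.03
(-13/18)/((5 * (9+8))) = -13/1530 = -0.01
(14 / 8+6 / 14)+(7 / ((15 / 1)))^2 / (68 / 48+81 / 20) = 38201 / 17220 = 2.22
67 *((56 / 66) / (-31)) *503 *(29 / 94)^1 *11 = -13682606 / 4371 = -3130.31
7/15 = 0.47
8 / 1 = 8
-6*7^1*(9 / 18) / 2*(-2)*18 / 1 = 378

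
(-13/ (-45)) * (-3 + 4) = 13/ 45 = 0.29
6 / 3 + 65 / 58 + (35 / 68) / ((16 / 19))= 117749 / 31552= 3.73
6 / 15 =0.40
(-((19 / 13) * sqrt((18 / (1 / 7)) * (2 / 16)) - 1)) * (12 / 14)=6 / 7 - 171 * sqrt(7) / 91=-4.11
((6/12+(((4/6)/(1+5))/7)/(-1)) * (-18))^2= 3721/49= 75.94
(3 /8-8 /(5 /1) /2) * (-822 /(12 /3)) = 6987 /80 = 87.34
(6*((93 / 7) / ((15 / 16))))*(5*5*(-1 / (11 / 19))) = -282720 / 77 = -3671.69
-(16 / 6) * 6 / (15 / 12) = -64 / 5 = -12.80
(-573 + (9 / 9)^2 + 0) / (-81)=7.06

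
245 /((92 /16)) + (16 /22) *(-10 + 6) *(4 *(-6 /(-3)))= 4892 /253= 19.34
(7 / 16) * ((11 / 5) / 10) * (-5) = -77 / 160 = -0.48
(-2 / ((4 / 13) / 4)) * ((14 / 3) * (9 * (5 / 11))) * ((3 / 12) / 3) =-455 / 11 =-41.36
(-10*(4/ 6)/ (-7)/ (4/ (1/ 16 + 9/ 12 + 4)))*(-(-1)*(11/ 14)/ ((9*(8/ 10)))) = 3025/ 24192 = 0.13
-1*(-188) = 188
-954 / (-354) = 159 / 59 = 2.69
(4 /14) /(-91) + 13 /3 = 4.33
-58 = -58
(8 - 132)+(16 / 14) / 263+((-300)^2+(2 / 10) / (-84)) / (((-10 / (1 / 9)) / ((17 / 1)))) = -170236485929 / 9941400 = -17124.00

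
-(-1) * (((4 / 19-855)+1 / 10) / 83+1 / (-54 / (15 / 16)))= -23423729 / 2270880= -10.31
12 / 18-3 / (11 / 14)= -3.15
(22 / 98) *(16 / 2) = 88 / 49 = 1.80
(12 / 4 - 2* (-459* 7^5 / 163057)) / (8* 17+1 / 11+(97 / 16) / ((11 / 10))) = 1400783736 / 2031853277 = 0.69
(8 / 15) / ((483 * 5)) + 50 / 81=201322 / 326025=0.62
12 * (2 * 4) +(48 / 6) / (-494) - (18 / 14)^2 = 1141685 / 12103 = 94.33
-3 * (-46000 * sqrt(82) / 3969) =46000 * sqrt(82) / 1323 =314.85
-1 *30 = -30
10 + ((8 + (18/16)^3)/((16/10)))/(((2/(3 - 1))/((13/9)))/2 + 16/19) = 17980635/1202176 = 14.96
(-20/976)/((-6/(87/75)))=29/7320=0.00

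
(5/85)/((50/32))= 16/425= 0.04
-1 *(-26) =26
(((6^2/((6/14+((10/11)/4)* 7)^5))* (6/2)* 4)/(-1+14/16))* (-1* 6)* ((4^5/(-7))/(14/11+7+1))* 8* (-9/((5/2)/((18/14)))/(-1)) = -89182347792444555264/247298151916835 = -360626.83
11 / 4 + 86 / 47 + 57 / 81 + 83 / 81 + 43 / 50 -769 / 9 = -29799773 / 380700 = -78.28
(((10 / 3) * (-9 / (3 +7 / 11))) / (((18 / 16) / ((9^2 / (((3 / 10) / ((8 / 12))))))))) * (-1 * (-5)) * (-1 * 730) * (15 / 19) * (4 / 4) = 72270000 / 19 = 3803684.21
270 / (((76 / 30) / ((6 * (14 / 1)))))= 170100 / 19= 8952.63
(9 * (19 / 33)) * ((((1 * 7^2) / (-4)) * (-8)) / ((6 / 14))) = 13034 / 11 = 1184.91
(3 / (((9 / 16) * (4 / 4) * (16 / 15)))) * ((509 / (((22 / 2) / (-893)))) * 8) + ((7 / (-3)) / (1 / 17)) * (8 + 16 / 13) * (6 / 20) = -236374948 / 143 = -1652971.66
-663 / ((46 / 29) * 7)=-59.71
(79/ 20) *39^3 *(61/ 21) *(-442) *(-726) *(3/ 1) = 22932407272203/ 35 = 655211636348.66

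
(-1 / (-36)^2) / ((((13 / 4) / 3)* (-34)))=1 / 47736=0.00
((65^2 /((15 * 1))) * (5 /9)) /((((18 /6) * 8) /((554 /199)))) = 1170325 /64476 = 18.15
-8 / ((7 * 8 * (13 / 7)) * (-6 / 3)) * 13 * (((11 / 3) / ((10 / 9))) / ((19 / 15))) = 99 / 76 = 1.30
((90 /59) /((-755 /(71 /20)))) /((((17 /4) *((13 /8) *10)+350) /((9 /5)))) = -5112 /165930125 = -0.00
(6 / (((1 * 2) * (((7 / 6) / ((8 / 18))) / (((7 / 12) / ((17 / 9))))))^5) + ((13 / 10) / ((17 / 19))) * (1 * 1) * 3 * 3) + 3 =228262953 / 14198570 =16.08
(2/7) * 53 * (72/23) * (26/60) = 20.54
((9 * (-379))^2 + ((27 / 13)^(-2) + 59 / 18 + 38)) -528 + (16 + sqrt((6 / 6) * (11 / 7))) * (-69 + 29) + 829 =16963281077 / 1458 -40 * sqrt(77) / 7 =11634573.37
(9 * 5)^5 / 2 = 184528125 / 2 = 92264062.50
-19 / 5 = -3.80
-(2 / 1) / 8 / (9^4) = -1 / 26244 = -0.00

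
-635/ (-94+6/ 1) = 635/ 88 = 7.22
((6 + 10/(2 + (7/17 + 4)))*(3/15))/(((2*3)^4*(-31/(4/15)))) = -206/20527425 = -0.00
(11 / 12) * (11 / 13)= 121 / 156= 0.78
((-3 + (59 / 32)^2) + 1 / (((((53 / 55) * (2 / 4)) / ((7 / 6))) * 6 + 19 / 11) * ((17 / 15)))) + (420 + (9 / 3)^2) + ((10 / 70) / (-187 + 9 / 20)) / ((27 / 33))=2845995383102255 / 6624628448256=429.61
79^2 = 6241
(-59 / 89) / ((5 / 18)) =-1062 / 445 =-2.39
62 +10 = 72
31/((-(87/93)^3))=-923521/24389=-37.87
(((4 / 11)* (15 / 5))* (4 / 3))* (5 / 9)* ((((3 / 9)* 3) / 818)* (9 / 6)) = 20 / 13497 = 0.00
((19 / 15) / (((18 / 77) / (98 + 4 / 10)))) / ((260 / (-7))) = -419881 / 29250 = -14.35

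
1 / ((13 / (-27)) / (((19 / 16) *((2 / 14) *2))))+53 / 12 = 8107 / 2184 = 3.71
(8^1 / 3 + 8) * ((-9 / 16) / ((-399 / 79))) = 158 / 133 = 1.19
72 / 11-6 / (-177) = 4270 / 649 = 6.58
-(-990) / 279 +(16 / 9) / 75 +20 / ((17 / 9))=5037182 / 355725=14.16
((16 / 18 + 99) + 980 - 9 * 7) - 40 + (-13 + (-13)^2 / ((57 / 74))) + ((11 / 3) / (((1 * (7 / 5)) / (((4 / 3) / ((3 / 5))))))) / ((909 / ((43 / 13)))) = 50213730551 / 42434847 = 1183.31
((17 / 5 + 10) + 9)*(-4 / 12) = -112 / 15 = -7.47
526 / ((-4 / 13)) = -1709.50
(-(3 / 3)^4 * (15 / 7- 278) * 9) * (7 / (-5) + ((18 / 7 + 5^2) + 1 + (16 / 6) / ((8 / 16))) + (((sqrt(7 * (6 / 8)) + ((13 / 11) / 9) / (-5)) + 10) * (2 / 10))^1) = 17379 * sqrt(21) / 70 + 1154166424 / 13475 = 86790.15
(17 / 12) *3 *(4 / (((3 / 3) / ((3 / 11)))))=51 / 11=4.64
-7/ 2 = -3.50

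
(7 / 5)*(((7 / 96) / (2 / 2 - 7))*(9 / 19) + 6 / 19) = 2639 / 6080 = 0.43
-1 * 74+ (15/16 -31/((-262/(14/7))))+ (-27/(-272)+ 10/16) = -642281/8908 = -72.10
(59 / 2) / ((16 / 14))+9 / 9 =429 / 16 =26.81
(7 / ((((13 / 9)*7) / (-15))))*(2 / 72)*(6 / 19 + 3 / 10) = -27 / 152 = -0.18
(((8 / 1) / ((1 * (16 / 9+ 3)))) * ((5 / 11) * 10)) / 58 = 1800 / 13717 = 0.13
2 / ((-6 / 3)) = -1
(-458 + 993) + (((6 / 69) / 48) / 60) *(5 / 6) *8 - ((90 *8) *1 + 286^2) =-407281607 / 4968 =-81981.00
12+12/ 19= 240/ 19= 12.63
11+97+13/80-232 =-123.84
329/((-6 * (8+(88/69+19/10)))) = -37835/7711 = -4.91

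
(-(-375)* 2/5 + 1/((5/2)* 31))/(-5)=-23252/775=-30.00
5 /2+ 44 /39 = 283 /78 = 3.63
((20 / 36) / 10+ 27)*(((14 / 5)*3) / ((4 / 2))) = 3409 / 30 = 113.63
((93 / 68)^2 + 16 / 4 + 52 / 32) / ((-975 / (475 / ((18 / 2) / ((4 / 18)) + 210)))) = -73169 / 5019352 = -0.01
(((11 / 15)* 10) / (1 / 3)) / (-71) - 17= -1229 / 71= -17.31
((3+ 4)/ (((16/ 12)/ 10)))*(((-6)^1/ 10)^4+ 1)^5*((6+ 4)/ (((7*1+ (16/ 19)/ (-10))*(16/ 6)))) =2915984151440276/ 55694580078125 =52.36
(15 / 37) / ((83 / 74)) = 30 / 83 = 0.36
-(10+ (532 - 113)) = -429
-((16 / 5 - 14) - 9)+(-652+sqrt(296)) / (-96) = 3191 / 120 - sqrt(74) / 48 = 26.41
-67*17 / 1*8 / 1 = -9112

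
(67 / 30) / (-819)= -67 / 24570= -0.00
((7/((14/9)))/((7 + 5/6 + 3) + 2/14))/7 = 27/461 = 0.06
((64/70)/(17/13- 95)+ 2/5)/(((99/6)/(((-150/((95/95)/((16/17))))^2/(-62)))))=-1064704000/140038129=-7.60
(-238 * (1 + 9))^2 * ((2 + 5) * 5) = 198254000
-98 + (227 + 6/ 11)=1425/ 11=129.55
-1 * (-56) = 56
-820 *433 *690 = -244991400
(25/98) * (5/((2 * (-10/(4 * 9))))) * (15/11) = -3.13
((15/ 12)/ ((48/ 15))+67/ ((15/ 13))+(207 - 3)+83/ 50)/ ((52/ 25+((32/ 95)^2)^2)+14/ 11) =6490634146975/ 82709030016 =78.48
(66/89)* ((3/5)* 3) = 594/445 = 1.33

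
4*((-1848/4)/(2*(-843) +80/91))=84084/76673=1.10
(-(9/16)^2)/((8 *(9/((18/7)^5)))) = -531441/1075648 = -0.49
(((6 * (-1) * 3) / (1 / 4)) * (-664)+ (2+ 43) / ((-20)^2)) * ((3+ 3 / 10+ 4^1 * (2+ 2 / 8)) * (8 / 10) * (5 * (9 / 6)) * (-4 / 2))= -1411295481 / 200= -7056477.40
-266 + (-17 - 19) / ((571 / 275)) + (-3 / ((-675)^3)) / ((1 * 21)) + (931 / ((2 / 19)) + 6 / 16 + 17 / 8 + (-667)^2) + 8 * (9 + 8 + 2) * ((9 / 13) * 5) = 7254782667808601173 / 15980443171875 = 453978.82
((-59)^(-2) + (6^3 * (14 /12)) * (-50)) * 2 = -87721198 /3481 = -25200.00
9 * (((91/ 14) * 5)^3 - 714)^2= 650827814121/ 64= 10169184595.64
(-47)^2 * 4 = 8836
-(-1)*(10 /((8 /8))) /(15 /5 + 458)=10 /461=0.02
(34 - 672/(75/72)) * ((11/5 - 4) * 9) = 1237518/125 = 9900.14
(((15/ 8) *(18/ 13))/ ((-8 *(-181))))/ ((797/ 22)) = 1485/ 30005456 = 0.00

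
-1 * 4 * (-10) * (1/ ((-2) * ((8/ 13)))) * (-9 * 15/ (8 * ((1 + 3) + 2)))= 2925/ 32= 91.41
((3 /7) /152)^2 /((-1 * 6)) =-3 /2264192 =-0.00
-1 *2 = -2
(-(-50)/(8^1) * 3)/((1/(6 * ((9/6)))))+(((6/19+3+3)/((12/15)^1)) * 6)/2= 14625/76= 192.43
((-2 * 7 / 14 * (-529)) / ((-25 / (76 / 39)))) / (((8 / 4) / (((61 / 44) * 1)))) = -613111 / 21450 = -28.58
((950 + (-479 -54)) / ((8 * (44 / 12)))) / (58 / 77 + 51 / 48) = 17514 / 2237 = 7.83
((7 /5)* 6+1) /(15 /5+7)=47 /50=0.94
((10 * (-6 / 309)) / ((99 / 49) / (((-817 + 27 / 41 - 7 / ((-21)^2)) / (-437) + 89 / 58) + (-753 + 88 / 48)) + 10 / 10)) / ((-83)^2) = -155766406390 / 5511403299274301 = -0.00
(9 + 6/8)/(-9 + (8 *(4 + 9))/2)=39/172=0.23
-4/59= -0.07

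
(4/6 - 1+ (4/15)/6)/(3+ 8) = -13/495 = -0.03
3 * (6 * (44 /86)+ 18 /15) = 2754 /215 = 12.81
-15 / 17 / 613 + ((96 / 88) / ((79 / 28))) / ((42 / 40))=3321685 / 9055849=0.37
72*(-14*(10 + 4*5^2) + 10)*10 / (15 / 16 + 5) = -185532.63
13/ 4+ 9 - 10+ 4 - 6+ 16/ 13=77/ 52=1.48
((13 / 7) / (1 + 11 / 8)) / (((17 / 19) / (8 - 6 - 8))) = -624 / 119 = -5.24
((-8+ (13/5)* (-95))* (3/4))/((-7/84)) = 2295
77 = 77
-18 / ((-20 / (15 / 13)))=27 / 26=1.04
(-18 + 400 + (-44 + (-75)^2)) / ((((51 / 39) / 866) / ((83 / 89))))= 62605738 / 17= 3682690.47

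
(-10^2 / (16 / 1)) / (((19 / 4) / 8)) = -200 / 19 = -10.53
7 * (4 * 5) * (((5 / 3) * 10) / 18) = 3500 / 27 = 129.63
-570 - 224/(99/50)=-67630/99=-683.13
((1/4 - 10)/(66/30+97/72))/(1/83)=-291330/1277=-228.14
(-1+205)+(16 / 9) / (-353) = 648092 / 3177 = 203.99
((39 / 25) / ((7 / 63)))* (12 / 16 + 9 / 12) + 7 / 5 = 1123 / 50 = 22.46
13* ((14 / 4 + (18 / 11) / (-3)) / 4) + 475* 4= 168045 / 88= 1909.60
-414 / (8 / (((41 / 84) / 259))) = -2829 / 29008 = -0.10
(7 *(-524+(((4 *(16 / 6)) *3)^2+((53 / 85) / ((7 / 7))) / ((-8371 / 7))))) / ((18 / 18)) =3500.00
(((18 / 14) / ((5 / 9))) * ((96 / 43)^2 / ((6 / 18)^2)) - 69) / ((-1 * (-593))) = 2253129 / 38375995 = 0.06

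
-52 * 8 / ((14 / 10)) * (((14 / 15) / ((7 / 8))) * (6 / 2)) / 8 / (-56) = 104 / 49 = 2.12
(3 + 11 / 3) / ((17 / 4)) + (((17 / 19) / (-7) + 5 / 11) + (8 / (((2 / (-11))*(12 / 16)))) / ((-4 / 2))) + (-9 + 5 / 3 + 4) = 2081356 / 74613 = 27.90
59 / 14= 4.21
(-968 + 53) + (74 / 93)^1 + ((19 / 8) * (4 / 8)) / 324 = -146915699 / 160704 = -914.20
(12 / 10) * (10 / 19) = 12 / 19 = 0.63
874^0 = 1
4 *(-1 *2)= -8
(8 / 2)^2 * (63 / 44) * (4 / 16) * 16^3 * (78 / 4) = 5031936 / 11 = 457448.73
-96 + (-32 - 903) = -1031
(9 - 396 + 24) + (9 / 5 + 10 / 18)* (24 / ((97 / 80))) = -92065 / 291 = -316.37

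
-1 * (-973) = 973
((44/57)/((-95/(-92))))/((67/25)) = 20240/72561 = 0.28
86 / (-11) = -86 / 11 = -7.82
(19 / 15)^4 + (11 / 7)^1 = 1469122 / 354375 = 4.15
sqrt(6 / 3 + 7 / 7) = 1.73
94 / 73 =1.29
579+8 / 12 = 579.67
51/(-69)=-17/23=-0.74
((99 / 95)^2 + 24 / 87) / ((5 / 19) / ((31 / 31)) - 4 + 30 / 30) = -356429 / 716300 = -0.50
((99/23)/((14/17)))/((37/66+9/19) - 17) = -1055241/3223381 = -0.33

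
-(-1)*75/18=25/6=4.17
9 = 9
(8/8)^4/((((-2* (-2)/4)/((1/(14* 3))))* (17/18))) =3/119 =0.03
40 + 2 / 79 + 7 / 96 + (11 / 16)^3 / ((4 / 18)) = 80689903 / 1941504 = 41.56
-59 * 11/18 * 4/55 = -2.62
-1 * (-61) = 61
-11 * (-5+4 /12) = 154 /3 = 51.33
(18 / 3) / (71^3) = 6 / 357911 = 0.00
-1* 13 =-13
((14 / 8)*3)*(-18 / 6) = -63 / 4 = -15.75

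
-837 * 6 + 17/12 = -60247/12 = -5020.58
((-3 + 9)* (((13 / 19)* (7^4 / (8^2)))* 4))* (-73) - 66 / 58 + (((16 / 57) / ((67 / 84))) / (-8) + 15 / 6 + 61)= -13263257349 / 295336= -44909.04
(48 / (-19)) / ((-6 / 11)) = 88 / 19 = 4.63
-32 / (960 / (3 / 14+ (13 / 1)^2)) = -2369 / 420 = -5.64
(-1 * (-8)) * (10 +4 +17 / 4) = 146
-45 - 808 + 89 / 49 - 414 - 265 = -74979 / 49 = -1530.18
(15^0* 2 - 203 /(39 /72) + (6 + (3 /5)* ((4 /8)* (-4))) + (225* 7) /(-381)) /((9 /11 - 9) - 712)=33788821 /65396110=0.52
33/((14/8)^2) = 528/49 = 10.78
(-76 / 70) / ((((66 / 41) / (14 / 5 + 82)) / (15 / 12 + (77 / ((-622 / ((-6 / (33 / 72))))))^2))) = -123833668006 / 558563775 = -221.70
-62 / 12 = -31 / 6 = -5.17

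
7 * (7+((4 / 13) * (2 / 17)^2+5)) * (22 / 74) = 3472700 / 139009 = 24.98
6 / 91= 0.07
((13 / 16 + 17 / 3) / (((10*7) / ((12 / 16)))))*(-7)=-311 / 640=-0.49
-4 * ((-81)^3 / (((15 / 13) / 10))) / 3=6141096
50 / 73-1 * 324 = -23602 / 73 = -323.32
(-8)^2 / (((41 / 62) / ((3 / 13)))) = 11904 / 533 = 22.33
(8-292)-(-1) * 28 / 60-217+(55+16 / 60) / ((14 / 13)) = -6289 / 14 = -449.21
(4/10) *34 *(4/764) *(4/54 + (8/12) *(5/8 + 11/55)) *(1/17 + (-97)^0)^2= 4044/81175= 0.05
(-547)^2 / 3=299209 / 3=99736.33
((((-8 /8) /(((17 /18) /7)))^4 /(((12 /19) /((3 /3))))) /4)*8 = 798150024 /83521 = 9556.28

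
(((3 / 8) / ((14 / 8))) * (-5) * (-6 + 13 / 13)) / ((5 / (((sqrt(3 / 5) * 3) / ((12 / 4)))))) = 3 * sqrt(15) / 14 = 0.83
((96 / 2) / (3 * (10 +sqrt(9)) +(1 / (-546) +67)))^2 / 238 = 49061376 / 56941765625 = 0.00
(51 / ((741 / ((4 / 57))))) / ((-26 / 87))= -986 / 61009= -0.02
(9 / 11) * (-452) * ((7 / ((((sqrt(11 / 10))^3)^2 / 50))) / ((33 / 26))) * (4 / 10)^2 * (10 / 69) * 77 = -46067840000 / 336743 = -136804.15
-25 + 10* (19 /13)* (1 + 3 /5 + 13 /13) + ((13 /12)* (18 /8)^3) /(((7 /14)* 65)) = 8563 /640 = 13.38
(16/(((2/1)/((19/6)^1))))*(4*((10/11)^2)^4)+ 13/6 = 21195555151/428717762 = 49.44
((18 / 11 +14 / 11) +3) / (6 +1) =65 / 77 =0.84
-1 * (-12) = 12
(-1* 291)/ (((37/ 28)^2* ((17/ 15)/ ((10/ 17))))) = -34221600/ 395641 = -86.50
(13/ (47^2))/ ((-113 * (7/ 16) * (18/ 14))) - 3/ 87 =-2252585/ 65150037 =-0.03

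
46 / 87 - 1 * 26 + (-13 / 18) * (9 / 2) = -9995 / 348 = -28.72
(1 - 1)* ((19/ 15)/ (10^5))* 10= 0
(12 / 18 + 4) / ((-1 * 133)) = -2 / 57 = -0.04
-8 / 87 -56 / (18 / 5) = -4084 / 261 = -15.65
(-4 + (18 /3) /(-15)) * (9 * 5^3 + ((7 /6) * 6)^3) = -32296 /5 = -6459.20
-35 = -35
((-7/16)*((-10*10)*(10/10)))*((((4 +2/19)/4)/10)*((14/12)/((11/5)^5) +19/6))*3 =1051679265/24479752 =42.96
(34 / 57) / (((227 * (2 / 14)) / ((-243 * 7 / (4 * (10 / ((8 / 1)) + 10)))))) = -14994 / 21565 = -0.70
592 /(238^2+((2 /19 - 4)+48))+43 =43.01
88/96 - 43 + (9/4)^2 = -1777/48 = -37.02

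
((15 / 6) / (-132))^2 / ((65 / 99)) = 5 / 9152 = 0.00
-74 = -74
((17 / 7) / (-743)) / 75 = -17 / 390075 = -0.00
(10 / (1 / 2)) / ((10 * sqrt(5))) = 2 * sqrt(5) / 5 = 0.89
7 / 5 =1.40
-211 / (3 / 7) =-1477 / 3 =-492.33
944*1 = 944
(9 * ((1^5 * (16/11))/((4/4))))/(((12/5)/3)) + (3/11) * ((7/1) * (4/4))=18.27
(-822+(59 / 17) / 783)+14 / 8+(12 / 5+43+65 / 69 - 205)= -5993885101 / 6123060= -978.90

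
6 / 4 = 3 / 2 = 1.50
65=65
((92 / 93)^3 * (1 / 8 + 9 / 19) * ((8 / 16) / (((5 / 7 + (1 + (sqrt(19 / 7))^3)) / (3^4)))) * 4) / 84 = -372018192 / 3311835679 + 4428788 * sqrt(133) / 174307141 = 0.18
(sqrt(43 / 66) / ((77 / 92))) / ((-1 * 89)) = -46 * sqrt(2838) / 226149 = -0.01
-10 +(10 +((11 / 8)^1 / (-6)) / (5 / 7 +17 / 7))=-7 / 96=-0.07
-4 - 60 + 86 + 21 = 43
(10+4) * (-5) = -70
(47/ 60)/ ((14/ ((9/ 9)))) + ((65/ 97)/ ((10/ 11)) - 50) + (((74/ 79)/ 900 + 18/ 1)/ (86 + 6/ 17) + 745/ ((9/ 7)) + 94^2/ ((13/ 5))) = 452470845264337/ 115164544950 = 3928.91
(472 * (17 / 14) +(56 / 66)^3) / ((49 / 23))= 269.31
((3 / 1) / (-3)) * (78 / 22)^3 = -59319 / 1331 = -44.57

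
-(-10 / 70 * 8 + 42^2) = -12340 / 7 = -1762.86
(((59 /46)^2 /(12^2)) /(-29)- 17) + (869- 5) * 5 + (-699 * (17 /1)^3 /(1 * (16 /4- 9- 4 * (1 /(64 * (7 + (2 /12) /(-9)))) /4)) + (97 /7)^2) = 11070514185147251 /16020422208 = 691025.12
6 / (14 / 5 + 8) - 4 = -31 / 9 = -3.44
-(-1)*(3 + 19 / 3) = 28 / 3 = 9.33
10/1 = 10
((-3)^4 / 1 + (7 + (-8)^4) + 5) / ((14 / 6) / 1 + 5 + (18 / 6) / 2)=25134 / 53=474.23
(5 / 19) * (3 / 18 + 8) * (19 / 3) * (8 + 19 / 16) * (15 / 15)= 12005 / 96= 125.05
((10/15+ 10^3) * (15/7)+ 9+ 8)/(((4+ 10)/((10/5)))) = 308.76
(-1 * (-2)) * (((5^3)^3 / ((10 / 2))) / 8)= 390625 / 4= 97656.25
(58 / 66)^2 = 841 / 1089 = 0.77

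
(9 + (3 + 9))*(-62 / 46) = -651 / 23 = -28.30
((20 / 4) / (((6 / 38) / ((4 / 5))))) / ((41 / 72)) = 1824 / 41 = 44.49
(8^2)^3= 262144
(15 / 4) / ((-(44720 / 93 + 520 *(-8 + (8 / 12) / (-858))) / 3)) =27621 / 9034016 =0.00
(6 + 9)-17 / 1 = -2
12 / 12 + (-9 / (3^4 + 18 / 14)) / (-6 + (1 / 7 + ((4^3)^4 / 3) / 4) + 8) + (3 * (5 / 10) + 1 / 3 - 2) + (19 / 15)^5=5841803375200003 / 1426904407800000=4.09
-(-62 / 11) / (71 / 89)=5518 / 781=7.07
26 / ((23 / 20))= 520 / 23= 22.61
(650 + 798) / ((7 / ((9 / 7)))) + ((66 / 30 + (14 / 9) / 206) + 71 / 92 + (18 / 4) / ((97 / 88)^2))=53600659265389 / 196597103220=272.64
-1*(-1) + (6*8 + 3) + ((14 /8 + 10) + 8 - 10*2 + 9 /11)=2313 /44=52.57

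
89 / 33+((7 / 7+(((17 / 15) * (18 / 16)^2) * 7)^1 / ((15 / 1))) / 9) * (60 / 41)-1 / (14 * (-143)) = 29243311 / 9849840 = 2.97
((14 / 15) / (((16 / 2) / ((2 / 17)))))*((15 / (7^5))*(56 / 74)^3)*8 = 256 / 6027707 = 0.00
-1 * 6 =-6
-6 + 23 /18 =-85 /18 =-4.72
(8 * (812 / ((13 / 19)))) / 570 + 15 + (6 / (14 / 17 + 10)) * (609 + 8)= 6703981 / 17940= 373.69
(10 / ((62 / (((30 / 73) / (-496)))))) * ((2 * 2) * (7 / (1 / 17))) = -8925 / 140306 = -0.06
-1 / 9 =-0.11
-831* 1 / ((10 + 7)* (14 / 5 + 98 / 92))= -191130 / 15113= -12.65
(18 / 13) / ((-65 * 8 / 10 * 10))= -9 / 3380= -0.00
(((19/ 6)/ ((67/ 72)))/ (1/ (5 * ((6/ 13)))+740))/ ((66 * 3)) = 380/ 16370981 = 0.00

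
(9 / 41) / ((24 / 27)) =81 / 328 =0.25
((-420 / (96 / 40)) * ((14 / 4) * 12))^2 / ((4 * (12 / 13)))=58524375 / 4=14631093.75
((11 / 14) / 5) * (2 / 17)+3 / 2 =1807 / 1190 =1.52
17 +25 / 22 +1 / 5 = 2017 / 110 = 18.34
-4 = -4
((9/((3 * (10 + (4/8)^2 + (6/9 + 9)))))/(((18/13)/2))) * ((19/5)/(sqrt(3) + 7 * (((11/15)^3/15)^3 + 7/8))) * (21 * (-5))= -11.05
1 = 1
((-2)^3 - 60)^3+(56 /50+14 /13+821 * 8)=-100055086 /325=-307861.80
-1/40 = -0.02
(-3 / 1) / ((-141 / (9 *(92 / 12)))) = 1.47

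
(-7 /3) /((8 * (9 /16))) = -14 /27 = -0.52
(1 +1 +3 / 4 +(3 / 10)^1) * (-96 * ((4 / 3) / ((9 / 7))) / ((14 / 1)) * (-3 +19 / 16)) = 1769 / 45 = 39.31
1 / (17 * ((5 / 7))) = 7 / 85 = 0.08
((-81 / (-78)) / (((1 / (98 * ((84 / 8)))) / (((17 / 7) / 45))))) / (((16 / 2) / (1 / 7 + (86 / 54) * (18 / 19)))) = 235263 / 19760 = 11.91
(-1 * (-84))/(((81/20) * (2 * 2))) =140/27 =5.19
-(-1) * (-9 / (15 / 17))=-51 / 5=-10.20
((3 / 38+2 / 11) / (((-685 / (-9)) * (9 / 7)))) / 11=763 / 3149630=0.00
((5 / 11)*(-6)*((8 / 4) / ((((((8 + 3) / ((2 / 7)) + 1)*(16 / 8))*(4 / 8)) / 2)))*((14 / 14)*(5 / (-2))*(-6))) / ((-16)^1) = 225 / 869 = 0.26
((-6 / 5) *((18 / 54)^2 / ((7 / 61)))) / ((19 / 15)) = -122 / 133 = -0.92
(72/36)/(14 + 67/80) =160/1187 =0.13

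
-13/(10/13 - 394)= 169/5112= 0.03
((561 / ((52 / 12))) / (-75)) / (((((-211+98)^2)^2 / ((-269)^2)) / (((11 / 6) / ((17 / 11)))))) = -0.00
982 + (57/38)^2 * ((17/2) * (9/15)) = 39739/40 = 993.48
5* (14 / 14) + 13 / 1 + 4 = 22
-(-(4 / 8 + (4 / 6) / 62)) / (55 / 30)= 95 / 341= 0.28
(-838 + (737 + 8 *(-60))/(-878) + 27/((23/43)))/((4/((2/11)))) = -15909125/444268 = -35.81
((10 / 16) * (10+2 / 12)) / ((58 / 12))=305 / 232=1.31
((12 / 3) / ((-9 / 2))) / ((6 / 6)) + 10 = 82 / 9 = 9.11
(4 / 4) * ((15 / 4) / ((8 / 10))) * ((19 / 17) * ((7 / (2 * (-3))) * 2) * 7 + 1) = -1375 / 17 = -80.88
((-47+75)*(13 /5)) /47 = 364 /235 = 1.55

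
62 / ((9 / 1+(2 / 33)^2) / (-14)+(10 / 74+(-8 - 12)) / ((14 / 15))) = -17487162 / 6184505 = -2.83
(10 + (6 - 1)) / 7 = 15 / 7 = 2.14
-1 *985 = -985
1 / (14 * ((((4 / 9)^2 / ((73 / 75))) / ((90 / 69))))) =0.46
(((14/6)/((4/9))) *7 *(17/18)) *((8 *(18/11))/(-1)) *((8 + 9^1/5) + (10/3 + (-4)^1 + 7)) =-36652/5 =-7330.40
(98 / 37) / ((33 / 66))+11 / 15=3347 / 555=6.03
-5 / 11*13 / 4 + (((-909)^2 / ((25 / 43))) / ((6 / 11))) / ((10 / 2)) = 2866085237 / 5500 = 521106.41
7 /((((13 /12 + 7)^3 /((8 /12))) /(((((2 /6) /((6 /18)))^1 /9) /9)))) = 896 /8214057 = 0.00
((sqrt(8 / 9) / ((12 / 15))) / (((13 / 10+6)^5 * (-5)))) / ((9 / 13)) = -650000 * sqrt(2) / 55972933011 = -0.00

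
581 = 581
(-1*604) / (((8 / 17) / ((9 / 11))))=-23103 / 22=-1050.14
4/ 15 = 0.27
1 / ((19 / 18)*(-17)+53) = 18 / 631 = 0.03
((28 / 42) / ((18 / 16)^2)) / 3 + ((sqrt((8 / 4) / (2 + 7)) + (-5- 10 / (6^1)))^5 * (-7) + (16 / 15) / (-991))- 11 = 63873.82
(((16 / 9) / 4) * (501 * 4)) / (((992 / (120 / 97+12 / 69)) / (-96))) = -8411456 / 69161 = -121.62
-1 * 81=-81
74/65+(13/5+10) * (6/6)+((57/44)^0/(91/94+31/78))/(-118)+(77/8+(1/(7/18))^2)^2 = 409142021397989/1475021504320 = 277.38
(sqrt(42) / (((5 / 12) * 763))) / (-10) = -6 * sqrt(42) / 19075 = -0.00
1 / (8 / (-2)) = -1 / 4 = -0.25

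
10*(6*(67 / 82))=2010 / 41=49.02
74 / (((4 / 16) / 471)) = 139416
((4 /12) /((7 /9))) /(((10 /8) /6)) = 72 /35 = 2.06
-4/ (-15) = 4/ 15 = 0.27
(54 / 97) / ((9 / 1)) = 6 / 97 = 0.06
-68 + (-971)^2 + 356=943129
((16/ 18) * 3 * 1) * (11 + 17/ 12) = 33.11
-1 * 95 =-95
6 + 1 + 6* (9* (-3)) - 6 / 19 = -2951 / 19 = -155.32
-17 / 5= -3.40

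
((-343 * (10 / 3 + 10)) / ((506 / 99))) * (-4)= 82320 / 23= 3579.13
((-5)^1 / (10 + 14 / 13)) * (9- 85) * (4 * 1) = 1235 / 9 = 137.22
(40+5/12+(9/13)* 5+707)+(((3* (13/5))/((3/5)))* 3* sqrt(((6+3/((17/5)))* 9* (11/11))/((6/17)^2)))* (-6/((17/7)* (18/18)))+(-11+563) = 203249/156 - 2457* sqrt(221)/17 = -845.71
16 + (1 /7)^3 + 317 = 114220 /343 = 333.00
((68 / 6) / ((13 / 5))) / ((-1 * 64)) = -85 / 1248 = -0.07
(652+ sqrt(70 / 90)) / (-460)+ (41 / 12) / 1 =2759 / 1380 -sqrt(7) / 1380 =2.00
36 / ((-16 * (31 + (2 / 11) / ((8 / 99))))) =-0.07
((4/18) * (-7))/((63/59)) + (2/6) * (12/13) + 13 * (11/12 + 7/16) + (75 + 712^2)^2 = 4331086151927363/16848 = 257068266377.46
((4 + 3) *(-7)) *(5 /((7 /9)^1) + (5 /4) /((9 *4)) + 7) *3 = -94997 /48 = -1979.10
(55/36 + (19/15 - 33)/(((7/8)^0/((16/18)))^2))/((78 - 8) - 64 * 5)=114431/1215000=0.09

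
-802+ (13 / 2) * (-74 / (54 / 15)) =-16841 / 18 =-935.61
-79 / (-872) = 79 / 872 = 0.09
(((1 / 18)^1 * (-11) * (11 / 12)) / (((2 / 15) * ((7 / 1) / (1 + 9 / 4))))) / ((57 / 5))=-39325 / 229824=-0.17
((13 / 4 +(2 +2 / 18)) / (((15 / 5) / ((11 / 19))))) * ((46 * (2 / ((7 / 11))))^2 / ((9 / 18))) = 1087128856 / 25137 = 43248.15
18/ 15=1.20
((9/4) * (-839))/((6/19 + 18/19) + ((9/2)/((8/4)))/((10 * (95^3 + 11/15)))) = -1230068390856/823080875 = -1494.47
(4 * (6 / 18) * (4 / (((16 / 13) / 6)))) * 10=260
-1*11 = -11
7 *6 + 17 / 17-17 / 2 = 34.50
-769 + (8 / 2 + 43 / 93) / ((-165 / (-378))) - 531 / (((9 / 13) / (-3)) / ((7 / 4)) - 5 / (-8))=-224708425 / 122419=-1835.57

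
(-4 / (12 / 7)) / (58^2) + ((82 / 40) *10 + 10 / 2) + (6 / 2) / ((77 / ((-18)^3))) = -156754529 / 777084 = -201.72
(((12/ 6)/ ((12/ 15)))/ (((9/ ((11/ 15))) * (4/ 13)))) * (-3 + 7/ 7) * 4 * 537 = -25597/ 9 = -2844.11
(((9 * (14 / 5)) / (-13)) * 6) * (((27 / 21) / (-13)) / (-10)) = -486 / 4225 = -0.12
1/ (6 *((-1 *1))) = -1/ 6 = -0.17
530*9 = 4770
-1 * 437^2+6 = -190963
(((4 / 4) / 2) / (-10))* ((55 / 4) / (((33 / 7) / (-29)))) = 203 / 48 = 4.23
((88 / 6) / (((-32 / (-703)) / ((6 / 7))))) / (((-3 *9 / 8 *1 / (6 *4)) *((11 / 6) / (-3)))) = 22496 / 7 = 3213.71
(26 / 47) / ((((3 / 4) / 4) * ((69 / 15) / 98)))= 203840 / 3243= 62.86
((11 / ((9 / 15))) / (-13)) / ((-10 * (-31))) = -11 / 2418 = -0.00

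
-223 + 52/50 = -5549/25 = -221.96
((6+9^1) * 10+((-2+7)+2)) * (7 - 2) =785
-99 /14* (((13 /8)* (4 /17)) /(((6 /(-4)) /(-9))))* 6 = -11583 /119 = -97.34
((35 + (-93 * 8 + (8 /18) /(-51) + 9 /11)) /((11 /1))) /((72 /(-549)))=109057447 /222156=490.90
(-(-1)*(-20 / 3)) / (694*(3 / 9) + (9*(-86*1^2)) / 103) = -103 / 3458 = -0.03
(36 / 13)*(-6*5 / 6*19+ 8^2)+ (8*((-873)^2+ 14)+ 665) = 79270401 / 13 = 6097723.15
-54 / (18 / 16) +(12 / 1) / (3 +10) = -612 / 13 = -47.08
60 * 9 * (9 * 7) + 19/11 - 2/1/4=748467/22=34021.23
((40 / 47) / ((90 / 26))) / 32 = 13 / 1692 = 0.01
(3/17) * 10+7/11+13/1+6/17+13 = 28.75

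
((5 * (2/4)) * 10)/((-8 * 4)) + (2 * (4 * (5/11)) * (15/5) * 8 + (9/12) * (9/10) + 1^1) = 155173/1760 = 88.17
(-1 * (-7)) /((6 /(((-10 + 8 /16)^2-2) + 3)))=2555 /24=106.46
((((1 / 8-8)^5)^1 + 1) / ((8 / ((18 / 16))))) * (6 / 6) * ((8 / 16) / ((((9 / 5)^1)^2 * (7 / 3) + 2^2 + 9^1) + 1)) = -20299168125 / 205520896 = -98.77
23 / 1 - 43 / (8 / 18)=-295 / 4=-73.75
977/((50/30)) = 2931/5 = 586.20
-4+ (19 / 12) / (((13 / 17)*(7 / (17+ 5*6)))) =9.90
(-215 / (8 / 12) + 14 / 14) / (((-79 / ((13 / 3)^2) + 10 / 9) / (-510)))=-14670045 / 277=-52960.45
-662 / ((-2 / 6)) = 1986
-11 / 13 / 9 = -11 / 117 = -0.09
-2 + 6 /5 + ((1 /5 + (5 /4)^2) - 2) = -83 /80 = -1.04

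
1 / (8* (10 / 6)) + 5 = 203 / 40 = 5.08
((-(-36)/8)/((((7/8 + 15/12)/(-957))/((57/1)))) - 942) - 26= -1980220/17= -116483.53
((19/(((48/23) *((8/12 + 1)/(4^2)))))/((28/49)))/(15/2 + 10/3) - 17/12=49537/3900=12.70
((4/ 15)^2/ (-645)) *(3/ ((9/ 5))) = -16/ 87075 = -0.00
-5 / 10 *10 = -5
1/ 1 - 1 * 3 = -2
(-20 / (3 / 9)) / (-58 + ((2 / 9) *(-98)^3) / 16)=0.00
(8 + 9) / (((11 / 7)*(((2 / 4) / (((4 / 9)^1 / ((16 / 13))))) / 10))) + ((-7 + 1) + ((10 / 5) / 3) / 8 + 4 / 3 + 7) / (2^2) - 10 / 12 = 123397 / 1584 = 77.90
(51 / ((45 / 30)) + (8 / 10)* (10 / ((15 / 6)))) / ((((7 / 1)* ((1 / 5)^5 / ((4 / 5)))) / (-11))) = -1023000 / 7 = -146142.86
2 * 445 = 890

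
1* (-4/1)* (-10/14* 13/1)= 260/7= 37.14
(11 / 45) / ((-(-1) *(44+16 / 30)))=11 / 2004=0.01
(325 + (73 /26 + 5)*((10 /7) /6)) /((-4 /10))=-127475 /156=-817.15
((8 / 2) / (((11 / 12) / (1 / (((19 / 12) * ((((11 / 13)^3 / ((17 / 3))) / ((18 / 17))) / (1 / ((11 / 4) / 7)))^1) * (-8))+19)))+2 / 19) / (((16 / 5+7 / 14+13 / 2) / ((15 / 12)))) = 2843080475 / 312116838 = 9.11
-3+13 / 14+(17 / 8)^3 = 26967 / 3584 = 7.52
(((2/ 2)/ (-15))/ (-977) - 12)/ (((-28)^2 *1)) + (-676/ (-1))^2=5250434715661/ 11489520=456975.98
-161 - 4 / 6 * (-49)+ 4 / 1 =-373 / 3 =-124.33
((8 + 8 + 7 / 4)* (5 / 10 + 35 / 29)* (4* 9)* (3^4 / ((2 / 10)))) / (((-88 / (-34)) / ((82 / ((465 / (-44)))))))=-1190508759 / 899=-1324258.91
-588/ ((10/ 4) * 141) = -1.67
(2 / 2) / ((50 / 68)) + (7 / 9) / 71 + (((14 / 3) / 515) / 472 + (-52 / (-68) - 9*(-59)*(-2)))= -1059.86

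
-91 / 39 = -7 / 3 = -2.33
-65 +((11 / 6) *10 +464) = 1252 / 3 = 417.33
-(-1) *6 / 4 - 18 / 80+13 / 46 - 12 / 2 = -4.44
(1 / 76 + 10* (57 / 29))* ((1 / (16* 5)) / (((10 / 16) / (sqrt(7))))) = 43349* sqrt(7) / 110200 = 1.04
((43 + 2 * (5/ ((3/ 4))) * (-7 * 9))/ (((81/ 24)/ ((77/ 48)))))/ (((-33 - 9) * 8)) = 8767/ 7776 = 1.13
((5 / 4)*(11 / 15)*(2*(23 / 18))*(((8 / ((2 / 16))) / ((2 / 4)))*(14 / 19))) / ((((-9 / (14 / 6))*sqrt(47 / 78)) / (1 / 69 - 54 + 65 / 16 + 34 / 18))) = 342995884*sqrt(3666) / 5858973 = 3544.57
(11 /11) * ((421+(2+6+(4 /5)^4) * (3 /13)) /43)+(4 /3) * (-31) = -33013321 /1048125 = -31.50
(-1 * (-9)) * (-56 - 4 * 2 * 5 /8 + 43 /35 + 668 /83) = -1352304 /2905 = -465.51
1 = 1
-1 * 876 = -876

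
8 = 8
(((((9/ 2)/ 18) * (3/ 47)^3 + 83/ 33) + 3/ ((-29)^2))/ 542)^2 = 0.00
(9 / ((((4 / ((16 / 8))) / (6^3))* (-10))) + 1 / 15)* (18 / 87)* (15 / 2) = -4371 / 29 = -150.72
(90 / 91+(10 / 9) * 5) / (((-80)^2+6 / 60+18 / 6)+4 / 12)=53600 / 52444119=0.00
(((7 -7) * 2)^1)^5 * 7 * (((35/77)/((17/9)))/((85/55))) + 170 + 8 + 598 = 776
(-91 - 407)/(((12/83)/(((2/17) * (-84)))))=34039.76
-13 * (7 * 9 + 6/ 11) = -9087/ 11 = -826.09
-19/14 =-1.36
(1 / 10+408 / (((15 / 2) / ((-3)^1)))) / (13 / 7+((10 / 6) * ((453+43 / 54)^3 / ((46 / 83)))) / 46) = -5706110832912 / 213737336758048805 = -0.00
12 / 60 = 1 / 5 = 0.20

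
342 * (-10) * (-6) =20520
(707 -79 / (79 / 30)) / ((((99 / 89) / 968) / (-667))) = -3536610088 / 9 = -392956676.44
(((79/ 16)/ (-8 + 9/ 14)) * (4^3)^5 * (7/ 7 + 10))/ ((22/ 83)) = -29905143191.61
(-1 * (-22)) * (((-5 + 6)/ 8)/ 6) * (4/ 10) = 11/ 60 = 0.18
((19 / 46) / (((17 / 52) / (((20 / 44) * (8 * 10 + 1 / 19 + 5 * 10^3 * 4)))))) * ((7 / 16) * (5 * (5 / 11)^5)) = 2712375859375 / 5541442808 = 489.47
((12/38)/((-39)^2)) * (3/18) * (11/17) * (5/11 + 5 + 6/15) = 322/2456415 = 0.00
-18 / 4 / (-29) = 9 / 58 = 0.16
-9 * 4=-36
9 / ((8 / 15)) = 135 / 8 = 16.88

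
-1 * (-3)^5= 243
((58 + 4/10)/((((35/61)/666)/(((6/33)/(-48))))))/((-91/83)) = 41025489/175175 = 234.20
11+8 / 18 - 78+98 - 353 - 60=-3434 / 9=-381.56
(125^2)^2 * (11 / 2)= 2685546875 / 2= 1342773437.50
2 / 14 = 0.14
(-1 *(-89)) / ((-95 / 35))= -623 / 19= -32.79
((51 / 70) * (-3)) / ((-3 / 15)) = 153 / 14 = 10.93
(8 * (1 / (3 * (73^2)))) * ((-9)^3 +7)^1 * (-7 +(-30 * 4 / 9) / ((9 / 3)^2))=1322704 / 431649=3.06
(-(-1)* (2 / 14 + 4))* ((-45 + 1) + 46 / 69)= -3770 / 21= -179.52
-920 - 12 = -932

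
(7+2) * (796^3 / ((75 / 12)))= 726276003.84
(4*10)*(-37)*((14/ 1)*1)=-20720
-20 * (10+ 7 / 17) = -3540 / 17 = -208.24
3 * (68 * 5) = 1020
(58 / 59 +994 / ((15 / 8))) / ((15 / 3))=470038 / 4425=106.22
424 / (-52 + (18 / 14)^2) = -20776 / 2467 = -8.42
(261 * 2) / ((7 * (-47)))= -522 / 329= -1.59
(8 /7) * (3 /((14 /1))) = 12 /49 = 0.24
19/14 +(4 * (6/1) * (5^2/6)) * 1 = 1419/14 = 101.36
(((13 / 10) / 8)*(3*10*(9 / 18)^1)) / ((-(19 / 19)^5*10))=-39 / 160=-0.24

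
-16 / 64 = -1 / 4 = -0.25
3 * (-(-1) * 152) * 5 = 2280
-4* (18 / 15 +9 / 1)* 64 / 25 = -13056 / 125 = -104.45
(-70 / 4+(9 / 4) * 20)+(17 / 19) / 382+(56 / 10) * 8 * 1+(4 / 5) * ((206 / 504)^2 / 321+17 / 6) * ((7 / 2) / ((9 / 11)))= 19498160227447 / 237781225080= 82.00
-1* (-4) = 4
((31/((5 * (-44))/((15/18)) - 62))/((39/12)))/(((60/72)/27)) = -10044/10595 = -0.95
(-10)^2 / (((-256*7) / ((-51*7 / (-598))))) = -1275 / 38272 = -0.03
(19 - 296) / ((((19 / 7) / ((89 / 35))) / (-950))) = 246530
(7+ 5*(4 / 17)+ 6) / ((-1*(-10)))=241 / 170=1.42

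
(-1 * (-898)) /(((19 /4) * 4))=898 /19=47.26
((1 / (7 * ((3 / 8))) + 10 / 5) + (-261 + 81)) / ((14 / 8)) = -14920 / 147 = -101.50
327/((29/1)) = 11.28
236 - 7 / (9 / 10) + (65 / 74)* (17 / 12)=611299 / 2664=229.47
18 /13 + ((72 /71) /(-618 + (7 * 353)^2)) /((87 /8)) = 226271777322 /163418504041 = 1.38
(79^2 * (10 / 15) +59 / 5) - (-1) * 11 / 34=2128123 / 510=4172.79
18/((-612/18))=-9/17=-0.53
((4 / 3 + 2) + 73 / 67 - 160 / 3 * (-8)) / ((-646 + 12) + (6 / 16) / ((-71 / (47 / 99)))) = -541382952 / 796210781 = -0.68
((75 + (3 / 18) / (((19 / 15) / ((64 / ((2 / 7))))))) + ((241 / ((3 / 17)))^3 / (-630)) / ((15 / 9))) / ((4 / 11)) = -14372273498407 / 2154600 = -6670506.59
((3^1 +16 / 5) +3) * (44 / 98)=4.13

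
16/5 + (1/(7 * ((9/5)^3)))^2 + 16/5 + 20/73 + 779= 7467697186664/9504822285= 785.67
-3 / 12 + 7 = 27 / 4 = 6.75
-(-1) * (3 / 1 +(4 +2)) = 9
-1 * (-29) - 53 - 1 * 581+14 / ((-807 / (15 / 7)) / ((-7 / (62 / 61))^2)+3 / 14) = -1221062065 / 2012257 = -606.81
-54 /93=-18 /31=-0.58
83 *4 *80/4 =6640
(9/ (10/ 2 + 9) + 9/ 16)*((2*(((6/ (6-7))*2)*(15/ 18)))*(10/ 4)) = -3375/ 56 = -60.27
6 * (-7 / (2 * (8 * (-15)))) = 7 / 40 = 0.18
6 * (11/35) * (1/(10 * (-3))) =-11/175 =-0.06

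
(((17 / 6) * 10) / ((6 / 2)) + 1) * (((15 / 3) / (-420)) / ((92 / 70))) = -235 / 2484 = -0.09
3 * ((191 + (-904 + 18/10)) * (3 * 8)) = -256032/5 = -51206.40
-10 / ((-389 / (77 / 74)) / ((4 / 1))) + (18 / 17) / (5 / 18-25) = 6986768 / 108883045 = 0.06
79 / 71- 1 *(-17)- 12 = 434 / 71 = 6.11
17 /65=0.26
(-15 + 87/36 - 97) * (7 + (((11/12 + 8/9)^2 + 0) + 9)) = -32823715/15552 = -2110.58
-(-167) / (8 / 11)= 1837 / 8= 229.62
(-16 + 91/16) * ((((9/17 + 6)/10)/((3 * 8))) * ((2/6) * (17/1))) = -407/256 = -1.59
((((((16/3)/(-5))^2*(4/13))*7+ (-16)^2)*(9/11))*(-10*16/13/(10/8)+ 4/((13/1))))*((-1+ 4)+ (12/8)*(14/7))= -562440192/46475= -12101.99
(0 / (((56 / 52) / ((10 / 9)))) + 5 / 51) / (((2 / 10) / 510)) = 250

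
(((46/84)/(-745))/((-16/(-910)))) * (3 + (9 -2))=-1495/3576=-0.42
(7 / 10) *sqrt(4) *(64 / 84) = 16 / 15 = 1.07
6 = 6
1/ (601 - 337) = 1/ 264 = 0.00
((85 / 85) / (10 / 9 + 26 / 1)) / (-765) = -1 / 20740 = -0.00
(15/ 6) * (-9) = -45/ 2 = -22.50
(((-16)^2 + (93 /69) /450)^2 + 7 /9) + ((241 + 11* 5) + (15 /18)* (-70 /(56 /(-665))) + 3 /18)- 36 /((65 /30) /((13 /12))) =14249260621697 /214245000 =66509.19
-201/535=-0.38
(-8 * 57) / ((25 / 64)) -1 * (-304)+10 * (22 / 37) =-793108 / 925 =-857.41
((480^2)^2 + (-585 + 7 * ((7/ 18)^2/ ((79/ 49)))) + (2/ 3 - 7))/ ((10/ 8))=1358742144241039/ 31995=42467327527.46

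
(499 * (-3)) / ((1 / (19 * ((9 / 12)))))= -85329 / 4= -21332.25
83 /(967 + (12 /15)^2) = 2075 /24191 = 0.09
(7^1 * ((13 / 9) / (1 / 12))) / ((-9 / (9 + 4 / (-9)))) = -28028 / 243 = -115.34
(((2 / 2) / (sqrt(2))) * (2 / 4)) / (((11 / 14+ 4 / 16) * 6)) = 7 * sqrt(2) / 174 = 0.06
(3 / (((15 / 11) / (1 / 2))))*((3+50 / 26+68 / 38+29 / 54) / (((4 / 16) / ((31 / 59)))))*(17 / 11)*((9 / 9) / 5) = 10191653 / 1967355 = 5.18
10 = 10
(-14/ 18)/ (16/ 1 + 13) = -7/ 261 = -0.03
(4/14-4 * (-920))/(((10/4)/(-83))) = -4276492/35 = -122185.49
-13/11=-1.18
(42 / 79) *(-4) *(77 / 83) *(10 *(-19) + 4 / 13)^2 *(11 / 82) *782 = -338341752102816 / 45433453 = -7446974.20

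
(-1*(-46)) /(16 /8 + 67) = 2 /3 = 0.67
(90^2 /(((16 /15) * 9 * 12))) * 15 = 16875 /16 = 1054.69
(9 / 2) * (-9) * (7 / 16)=-567 / 32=-17.72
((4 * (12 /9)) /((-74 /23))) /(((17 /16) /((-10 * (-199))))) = -5858560 /1887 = -3104.70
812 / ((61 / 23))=18676 / 61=306.16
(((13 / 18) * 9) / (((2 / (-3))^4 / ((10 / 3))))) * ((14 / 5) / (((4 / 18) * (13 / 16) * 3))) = 567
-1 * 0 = 0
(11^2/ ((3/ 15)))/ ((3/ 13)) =7865/ 3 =2621.67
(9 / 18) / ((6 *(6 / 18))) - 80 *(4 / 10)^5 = -1423 / 2500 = -0.57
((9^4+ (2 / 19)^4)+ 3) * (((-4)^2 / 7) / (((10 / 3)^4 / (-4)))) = -55431673488 / 114030875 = -486.11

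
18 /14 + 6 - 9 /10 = 6.39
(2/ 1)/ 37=2/ 37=0.05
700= 700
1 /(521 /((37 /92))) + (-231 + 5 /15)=-33168833 /143796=-230.67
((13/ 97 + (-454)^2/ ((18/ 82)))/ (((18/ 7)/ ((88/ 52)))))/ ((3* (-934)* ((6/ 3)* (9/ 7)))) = -441830939011/ 5151583476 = -85.77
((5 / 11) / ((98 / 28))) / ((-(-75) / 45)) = 6 / 77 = 0.08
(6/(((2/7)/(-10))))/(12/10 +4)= -525/13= -40.38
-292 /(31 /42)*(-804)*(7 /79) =28183.66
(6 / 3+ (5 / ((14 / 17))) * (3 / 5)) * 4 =158 / 7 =22.57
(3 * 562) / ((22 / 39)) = 32877 / 11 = 2988.82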